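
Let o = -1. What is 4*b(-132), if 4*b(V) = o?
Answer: -1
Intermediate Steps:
b(V) = -1/4 (b(V) = (1/4)*(-1) = -1/4)
4*b(-132) = 4*(-1/4) = -1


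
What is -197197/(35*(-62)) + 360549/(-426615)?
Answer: 22678859/251906 ≈ 90.029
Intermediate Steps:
-197197/(35*(-62)) + 360549/(-426615) = -197197/(-2170) + 360549*(-1/426615) = -197197*(-1/2170) - 17169/20315 = 28171/310 - 17169/20315 = 22678859/251906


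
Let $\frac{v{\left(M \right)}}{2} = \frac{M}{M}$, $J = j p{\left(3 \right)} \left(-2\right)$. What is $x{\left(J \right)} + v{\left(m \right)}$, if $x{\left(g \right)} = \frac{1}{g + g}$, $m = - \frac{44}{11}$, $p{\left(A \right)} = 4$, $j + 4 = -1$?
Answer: $\frac{161}{80} \approx 2.0125$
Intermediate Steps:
$j = -5$ ($j = -4 - 1 = -5$)
$J = 40$ ($J = \left(-5\right) 4 \left(-2\right) = \left(-20\right) \left(-2\right) = 40$)
$m = -4$ ($m = \left(-44\right) \frac{1}{11} = -4$)
$x{\left(g \right)} = \frac{1}{2 g}$
$v{\left(M \right)} = 2$ ($v{\left(M \right)} = 2 \frac{M}{M} = 2 \cdot 1 = 2$)
$x{\left(J \right)} + v{\left(m \right)} = \frac{1}{2 \cdot 40} + 2 = \frac{1}{2} \cdot \frac{1}{40} + 2 = \frac{1}{80} + 2 = \frac{161}{80}$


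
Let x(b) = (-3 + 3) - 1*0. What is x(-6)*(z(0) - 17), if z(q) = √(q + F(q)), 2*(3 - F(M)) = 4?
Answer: 0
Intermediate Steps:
F(M) = 1 (F(M) = 3 - ½*4 = 3 - 2 = 1)
z(q) = √(1 + q) (z(q) = √(q + 1) = √(1 + q))
x(b) = 0 (x(b) = 0 + 0 = 0)
x(-6)*(z(0) - 17) = 0*(√(1 + 0) - 17) = 0*(√1 - 17) = 0*(1 - 17) = 0*(-16) = 0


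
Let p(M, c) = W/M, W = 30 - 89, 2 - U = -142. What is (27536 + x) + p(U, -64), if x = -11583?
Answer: 2297173/144 ≈ 15953.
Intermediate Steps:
U = 144 (U = 2 - 1*(-142) = 2 + 142 = 144)
W = -59
p(M, c) = -59/M
(27536 + x) + p(U, -64) = (27536 - 11583) - 59/144 = 15953 - 59*1/144 = 15953 - 59/144 = 2297173/144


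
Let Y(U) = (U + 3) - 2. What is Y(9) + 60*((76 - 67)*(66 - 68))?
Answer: -1070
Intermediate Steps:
Y(U) = 1 + U (Y(U) = (3 + U) - 2 = 1 + U)
Y(9) + 60*((76 - 67)*(66 - 68)) = (1 + 9) + 60*((76 - 67)*(66 - 68)) = 10 + 60*(9*(-2)) = 10 + 60*(-18) = 10 - 1080 = -1070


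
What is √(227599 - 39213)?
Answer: √188386 ≈ 434.03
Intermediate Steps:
√(227599 - 39213) = √188386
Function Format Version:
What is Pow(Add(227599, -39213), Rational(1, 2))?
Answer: Pow(188386, Rational(1, 2)) ≈ 434.03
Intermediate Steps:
Pow(Add(227599, -39213), Rational(1, 2)) = Pow(188386, Rational(1, 2))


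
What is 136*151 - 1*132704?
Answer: -112168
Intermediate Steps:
136*151 - 1*132704 = 20536 - 132704 = -112168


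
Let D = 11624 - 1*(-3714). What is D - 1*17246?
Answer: -1908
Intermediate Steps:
D = 15338 (D = 11624 + 3714 = 15338)
D - 1*17246 = 15338 - 1*17246 = 15338 - 17246 = -1908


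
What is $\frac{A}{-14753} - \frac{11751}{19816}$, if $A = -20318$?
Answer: $\frac{229258985}{292345448} \approx 0.78421$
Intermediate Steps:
$\frac{A}{-14753} - \frac{11751}{19816} = - \frac{20318}{-14753} - \frac{11751}{19816} = \left(-20318\right) \left(- \frac{1}{14753}\right) - \frac{11751}{19816} = \frac{20318}{14753} - \frac{11751}{19816} = \frac{229258985}{292345448}$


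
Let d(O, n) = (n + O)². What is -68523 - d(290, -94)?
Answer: -106939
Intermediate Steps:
d(O, n) = (O + n)²
-68523 - d(290, -94) = -68523 - (290 - 94)² = -68523 - 1*196² = -68523 - 1*38416 = -68523 - 38416 = -106939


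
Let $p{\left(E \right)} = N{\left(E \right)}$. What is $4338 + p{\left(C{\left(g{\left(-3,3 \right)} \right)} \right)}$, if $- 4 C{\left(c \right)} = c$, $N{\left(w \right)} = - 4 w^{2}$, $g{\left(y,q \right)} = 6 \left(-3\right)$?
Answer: $4257$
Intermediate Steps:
$g{\left(y,q \right)} = -18$
$C{\left(c \right)} = - \frac{c}{4}$
$p{\left(E \right)} = - 4 E^{2}$
$4338 + p{\left(C{\left(g{\left(-3,3 \right)} \right)} \right)} = 4338 - 4 \left(\left(- \frac{1}{4}\right) \left(-18\right)\right)^{2} = 4338 - 4 \left(\frac{9}{2}\right)^{2} = 4338 - 81 = 4257$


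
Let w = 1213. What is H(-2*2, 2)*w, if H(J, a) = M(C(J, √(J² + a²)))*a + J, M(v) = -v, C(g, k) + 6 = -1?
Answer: 12130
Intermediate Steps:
C(g, k) = -7 (C(g, k) = -6 - 1 = -7)
H(J, a) = J + 7*a (H(J, a) = (-1*(-7))*a + J = 7*a + J = J + 7*a)
H(-2*2, 2)*w = (-2*2 + 7*2)*1213 = (-4 + 14)*1213 = 10*1213 = 12130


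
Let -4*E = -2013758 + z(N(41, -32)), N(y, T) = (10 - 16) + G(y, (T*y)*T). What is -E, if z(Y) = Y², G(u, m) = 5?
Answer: -2013757/4 ≈ -5.0344e+5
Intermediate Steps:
N(y, T) = -1 (N(y, T) = (10 - 16) + 5 = -6 + 5 = -1)
E = 2013757/4 (E = -(-2013758 + (-1)²)/4 = -(-2013758 + 1)/4 = -¼*(-2013757) = 2013757/4 ≈ 5.0344e+5)
-E = -1*2013757/4 = -2013757/4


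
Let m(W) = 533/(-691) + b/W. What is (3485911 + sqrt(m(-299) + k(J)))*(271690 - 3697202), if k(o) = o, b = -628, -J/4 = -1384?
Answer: -11941029961432 - 3425512*sqrt(236373506791045)/206609 ≈ -1.1941e+13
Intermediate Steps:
J = 5536 (J = -4*(-1384) = 5536)
m(W) = -533/691 - 628/W (m(W) = 533/(-691) - 628/W = 533*(-1/691) - 628/W = -533/691 - 628/W)
(3485911 + sqrt(m(-299) + k(J)))*(271690 - 3697202) = (3485911 + sqrt((-533/691 - 628/(-299)) + 5536))*(271690 - 3697202) = (3485911 + sqrt((-533/691 - 628*(-1/299)) + 5536))*(-3425512) = (3485911 + sqrt((-533/691 + 628/299) + 5536))*(-3425512) = (3485911 + sqrt(274581/206609 + 5536))*(-3425512) = (3485911 + sqrt(1144062005/206609))*(-3425512) = (3485911 + sqrt(236373506791045)/206609)*(-3425512) = -11941029961432 - 3425512*sqrt(236373506791045)/206609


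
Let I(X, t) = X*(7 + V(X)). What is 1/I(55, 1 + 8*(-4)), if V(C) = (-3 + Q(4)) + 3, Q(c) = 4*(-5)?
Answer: -1/715 ≈ -0.0013986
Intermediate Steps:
Q(c) = -20
V(C) = -20 (V(C) = (-3 - 20) + 3 = -23 + 3 = -20)
I(X, t) = -13*X (I(X, t) = X*(7 - 20) = X*(-13) = -13*X)
1/I(55, 1 + 8*(-4)) = 1/(-13*55) = 1/(-715) = -1/715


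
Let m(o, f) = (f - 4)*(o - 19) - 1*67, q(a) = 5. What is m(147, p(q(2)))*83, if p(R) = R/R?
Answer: -37433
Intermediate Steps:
p(R) = 1
m(o, f) = -67 + (-19 + o)*(-4 + f) (m(o, f) = (-4 + f)*(-19 + o) - 67 = (-19 + o)*(-4 + f) - 67 = -67 + (-19 + o)*(-4 + f))
m(147, p(q(2)))*83 = (9 - 19*1 - 4*147 + 1*147)*83 = (9 - 19 - 588 + 147)*83 = -451*83 = -37433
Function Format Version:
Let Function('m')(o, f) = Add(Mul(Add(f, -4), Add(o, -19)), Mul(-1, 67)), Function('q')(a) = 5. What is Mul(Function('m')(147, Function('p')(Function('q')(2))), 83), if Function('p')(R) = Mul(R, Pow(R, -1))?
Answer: -37433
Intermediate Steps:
Function('p')(R) = 1
Function('m')(o, f) = Add(-67, Mul(Add(-19, o), Add(-4, f))) (Function('m')(o, f) = Add(Mul(Add(-4, f), Add(-19, o)), -67) = Add(Mul(Add(-19, o), Add(-4, f)), -67) = Add(-67, Mul(Add(-19, o), Add(-4, f))))
Mul(Function('m')(147, Function('p')(Function('q')(2))), 83) = Mul(Add(9, Mul(-19, 1), Mul(-4, 147), Mul(1, 147)), 83) = Mul(Add(9, -19, -588, 147), 83) = Mul(-451, 83) = -37433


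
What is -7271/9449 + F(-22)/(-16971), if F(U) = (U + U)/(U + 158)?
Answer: -381396805/495655026 ≈ -0.76948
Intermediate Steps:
F(U) = 2*U/(158 + U) (F(U) = (2*U)/(158 + U) = 2*U/(158 + U))
-7271/9449 + F(-22)/(-16971) = -7271/9449 + (2*(-22)/(158 - 22))/(-16971) = -7271*1/9449 + (2*(-22)/136)*(-1/16971) = -661/859 + (2*(-22)*(1/136))*(-1/16971) = -661/859 - 11/34*(-1/16971) = -661/859 + 11/577014 = -381396805/495655026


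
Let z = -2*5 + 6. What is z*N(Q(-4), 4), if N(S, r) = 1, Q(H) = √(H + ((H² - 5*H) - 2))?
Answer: -4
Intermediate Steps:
Q(H) = √(-2 + H² - 4*H) (Q(H) = √(H + (-2 + H² - 5*H)) = √(-2 + H² - 4*H))
z = -4 (z = -10 + 6 = -4)
z*N(Q(-4), 4) = -4*1 = -4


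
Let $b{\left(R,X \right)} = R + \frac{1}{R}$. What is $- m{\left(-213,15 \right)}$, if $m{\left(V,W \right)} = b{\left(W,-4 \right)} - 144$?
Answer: $\frac{1934}{15} \approx 128.93$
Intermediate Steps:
$m{\left(V,W \right)} = -144 + W + \frac{1}{W}$ ($m{\left(V,W \right)} = \left(W + \frac{1}{W}\right) - 144 = -144 + W + \frac{1}{W}$)
$- m{\left(-213,15 \right)} = - (-144 + 15 + \frac{1}{15}) = \left(-1\right) \left(- \frac{1934}{15}\right) = \frac{1934}{15}$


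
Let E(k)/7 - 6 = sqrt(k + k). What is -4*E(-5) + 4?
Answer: -164 - 28*I*sqrt(10) ≈ -164.0 - 88.544*I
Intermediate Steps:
E(k) = 42 + 7*sqrt(2)*sqrt(k) (E(k) = 42 + 7*sqrt(k + k) = 42 + 7*sqrt(2*k) = 42 + 7*(sqrt(2)*sqrt(k)) = 42 + 7*sqrt(2)*sqrt(k))
-4*E(-5) + 4 = -4*(42 + 7*sqrt(2)*sqrt(-5)) + 4 = -4*(42 + 7*sqrt(2)*(I*sqrt(5))) + 4 = -4*(42 + 7*I*sqrt(10)) + 4 = (-168 - 28*I*sqrt(10)) + 4 = -164 - 28*I*sqrt(10)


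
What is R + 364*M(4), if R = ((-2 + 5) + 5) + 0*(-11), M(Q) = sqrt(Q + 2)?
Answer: 8 + 364*sqrt(6) ≈ 899.61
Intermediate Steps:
M(Q) = sqrt(2 + Q)
R = 8 (R = (3 + 5) + 0 = 8 + 0 = 8)
R + 364*M(4) = 8 + 364*sqrt(2 + 4) = 8 + 364*sqrt(6)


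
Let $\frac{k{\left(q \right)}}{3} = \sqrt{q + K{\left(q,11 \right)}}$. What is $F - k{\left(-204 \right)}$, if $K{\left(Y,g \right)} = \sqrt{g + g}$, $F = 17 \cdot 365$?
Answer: $6205 - 3 \sqrt{-204 + \sqrt{22}} \approx 6205.0 - 42.353 i$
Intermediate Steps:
$F = 6205$
$K{\left(Y,g \right)} = \sqrt{2} \sqrt{g}$ ($K{\left(Y,g \right)} = \sqrt{2 g} = \sqrt{2} \sqrt{g}$)
$k{\left(q \right)} = 3 \sqrt{q + \sqrt{22}}$ ($k{\left(q \right)} = 3 \sqrt{q + \sqrt{2} \sqrt{11}} = 3 \sqrt{q + \sqrt{22}}$)
$F - k{\left(-204 \right)} = 6205 - 3 \sqrt{-204 + \sqrt{22}}$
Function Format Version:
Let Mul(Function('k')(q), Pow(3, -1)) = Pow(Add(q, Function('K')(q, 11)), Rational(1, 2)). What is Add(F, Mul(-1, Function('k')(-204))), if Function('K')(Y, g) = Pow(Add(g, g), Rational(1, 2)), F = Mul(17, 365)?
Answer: Add(6205, Mul(-3, Pow(Add(-204, Pow(22, Rational(1, 2))), Rational(1, 2)))) ≈ Add(6205.0, Mul(-42.353, I))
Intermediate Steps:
F = 6205
Function('K')(Y, g) = Mul(Pow(2, Rational(1, 2)), Pow(g, Rational(1, 2))) (Function('K')(Y, g) = Pow(Mul(2, g), Rational(1, 2)) = Mul(Pow(2, Rational(1, 2)), Pow(g, Rational(1, 2))))
Function('k')(q) = Mul(3, Pow(Add(q, Pow(22, Rational(1, 2))), Rational(1, 2))) (Function('k')(q) = Mul(3, Pow(Add(q, Mul(Pow(2, Rational(1, 2)), Pow(11, Rational(1, 2)))), Rational(1, 2))) = Mul(3, Pow(Add(q, Pow(22, Rational(1, 2))), Rational(1, 2))))
Add(F, Mul(-1, Function('k')(-204))) = Add(6205, Mul(-1, Mul(3, Pow(Add(-204, Pow(22, Rational(1, 2))), Rational(1, 2))))) = Add(6205, Mul(-3, Pow(Add(-204, Pow(22, Rational(1, 2))), Rational(1, 2))))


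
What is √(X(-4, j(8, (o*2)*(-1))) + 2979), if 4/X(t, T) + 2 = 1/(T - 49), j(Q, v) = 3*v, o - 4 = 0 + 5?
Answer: √14173543/69 ≈ 54.562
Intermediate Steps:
o = 9 (o = 4 + (0 + 5) = 4 + 5 = 9)
X(t, T) = 4/(-2 + 1/(-49 + T)) (X(t, T) = 4/(-2 + 1/(T - 49)) = 4/(-2 + 1/(-49 + T)))
√(X(-4, j(8, (o*2)*(-1))) + 2979) = √(4*(49 - 3*(9*2)*(-1))/(-99 + 2*(3*((9*2)*(-1)))) + 2979) = √(4*(49 - 3*18*(-1))/(-99 + 2*(3*(18*(-1)))) + 2979) = √(4*(49 - 3*(-18))/(-99 + 2*(3*(-18))) + 2979) = √(4*(49 - 1*(-54))/(-99 + 2*(-54)) + 2979) = √(4*(49 + 54)/(-99 - 108) + 2979) = √(4*103/(-207) + 2979) = √(4*(-1/207)*103 + 2979) = √(-412/207 + 2979) = √(616241/207) = √14173543/69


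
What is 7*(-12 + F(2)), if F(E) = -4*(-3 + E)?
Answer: -56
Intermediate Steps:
F(E) = 12 - 4*E
7*(-12 + F(2)) = 7*(-12 + (12 - 4*2)) = 7*(-12 + (12 - 8)) = 7*(-12 + 4) = 7*(-8) = -56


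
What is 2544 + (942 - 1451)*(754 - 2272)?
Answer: 775206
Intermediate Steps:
2544 + (942 - 1451)*(754 - 2272) = 2544 - 509*(-1518) = 2544 + 772662 = 775206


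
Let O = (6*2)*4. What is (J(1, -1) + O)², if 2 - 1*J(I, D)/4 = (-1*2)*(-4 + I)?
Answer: 1024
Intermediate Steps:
J(I, D) = -24 + 8*I (J(I, D) = 8 - 4*(-1*2)*(-4 + I) = 8 - (-8)*(-4 + I) = 8 - 4*(8 - 2*I) = 8 + (-32 + 8*I) = -24 + 8*I)
O = 48 (O = 12*4 = 48)
(J(1, -1) + O)² = ((-24 + 8*1) + 48)² = ((-24 + 8) + 48)² = (-16 + 48)² = 32² = 1024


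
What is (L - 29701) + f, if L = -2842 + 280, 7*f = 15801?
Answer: -210040/7 ≈ -30006.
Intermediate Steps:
f = 15801/7 (f = (1/7)*15801 = 15801/7 ≈ 2257.3)
L = -2562
(L - 29701) + f = (-2562 - 29701) + 15801/7 = -32263 + 15801/7 = -210040/7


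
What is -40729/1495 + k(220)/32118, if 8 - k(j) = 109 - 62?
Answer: -33543393/1231190 ≈ -27.245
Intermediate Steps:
k(j) = -39 (k(j) = 8 - (109 - 62) = 8 - 1*47 = 8 - 47 = -39)
-40729/1495 + k(220)/32118 = -40729/1495 - 39/32118 = -40729*1/1495 - 39*1/32118 = -3133/115 - 13/10706 = -33543393/1231190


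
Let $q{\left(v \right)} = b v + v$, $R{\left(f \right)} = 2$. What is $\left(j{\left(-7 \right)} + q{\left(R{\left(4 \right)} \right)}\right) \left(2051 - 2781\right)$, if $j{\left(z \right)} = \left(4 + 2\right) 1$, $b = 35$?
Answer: $-56940$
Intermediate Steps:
$j{\left(z \right)} = 6$ ($j{\left(z \right)} = 6 \cdot 1 = 6$)
$q{\left(v \right)} = 36 v$ ($q{\left(v \right)} = 35 v + v = 36 v$)
$\left(j{\left(-7 \right)} + q{\left(R{\left(4 \right)} \right)}\right) \left(2051 - 2781\right) = \left(6 + 36 \cdot 2\right) \left(2051 - 2781\right) = \left(6 + 72\right) \left(2051 - 2781\right) = 78 \left(-730\right) = -56940$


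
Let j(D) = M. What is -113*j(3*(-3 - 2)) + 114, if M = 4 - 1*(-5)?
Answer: -903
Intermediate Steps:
M = 9 (M = 4 + 5 = 9)
j(D) = 9
-113*j(3*(-3 - 2)) + 114 = -113*9 + 114 = -1017 + 114 = -903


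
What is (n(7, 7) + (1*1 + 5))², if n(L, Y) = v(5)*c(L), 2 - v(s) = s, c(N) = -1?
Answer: 81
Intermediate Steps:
v(s) = 2 - s
n(L, Y) = 3 (n(L, Y) = (2 - 1*5)*(-1) = (2 - 5)*(-1) = -3*(-1) = 3)
(n(7, 7) + (1*1 + 5))² = (3 + (1*1 + 5))² = (3 + (1 + 5))² = (3 + 6)² = 9² = 81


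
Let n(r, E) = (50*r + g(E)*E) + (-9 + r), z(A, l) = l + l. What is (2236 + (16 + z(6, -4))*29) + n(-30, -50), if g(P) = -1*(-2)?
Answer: 829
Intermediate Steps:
g(P) = 2
z(A, l) = 2*l
n(r, E) = -9 + 2*E + 51*r (n(r, E) = (50*r + 2*E) + (-9 + r) = (2*E + 50*r) + (-9 + r) = -9 + 2*E + 51*r)
(2236 + (16 + z(6, -4))*29) + n(-30, -50) = (2236 + (16 + 2*(-4))*29) + (-9 + 2*(-50) + 51*(-30)) = (2236 + (16 - 8)*29) + (-9 - 100 - 1530) = (2236 + 8*29) - 1639 = (2236 + 232) - 1639 = 2468 - 1639 = 829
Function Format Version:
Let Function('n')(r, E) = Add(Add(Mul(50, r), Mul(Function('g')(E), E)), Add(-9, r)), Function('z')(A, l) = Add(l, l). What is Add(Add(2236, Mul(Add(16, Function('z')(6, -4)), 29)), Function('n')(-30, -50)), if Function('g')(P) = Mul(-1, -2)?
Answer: 829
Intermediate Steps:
Function('g')(P) = 2
Function('z')(A, l) = Mul(2, l)
Function('n')(r, E) = Add(-9, Mul(2, E), Mul(51, r)) (Function('n')(r, E) = Add(Add(Mul(50, r), Mul(2, E)), Add(-9, r)) = Add(Add(Mul(2, E), Mul(50, r)), Add(-9, r)) = Add(-9, Mul(2, E), Mul(51, r)))
Add(Add(2236, Mul(Add(16, Function('z')(6, -4)), 29)), Function('n')(-30, -50)) = Add(Add(2236, Mul(Add(16, Mul(2, -4)), 29)), Add(-9, Mul(2, -50), Mul(51, -30))) = Add(Add(2236, Mul(Add(16, -8), 29)), Add(-9, -100, -1530)) = Add(Add(2236, Mul(8, 29)), -1639) = Add(Add(2236, 232), -1639) = Add(2468, -1639) = 829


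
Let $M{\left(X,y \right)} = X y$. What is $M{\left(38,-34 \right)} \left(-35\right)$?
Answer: $45220$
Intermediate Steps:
$M{\left(38,-34 \right)} \left(-35\right) = 38 \left(-34\right) \left(-35\right) = \left(-1292\right) \left(-35\right) = 45220$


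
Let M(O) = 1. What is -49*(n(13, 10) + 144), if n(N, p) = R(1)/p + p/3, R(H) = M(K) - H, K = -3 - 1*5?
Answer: -21658/3 ≈ -7219.3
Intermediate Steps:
K = -8 (K = -3 - 5 = -8)
R(H) = 1 - H
n(N, p) = p/3 (n(N, p) = (1 - 1*1)/p + p/3 = (1 - 1)/p + p*(⅓) = 0/p + p/3 = 0 + p/3 = p/3)
-49*(n(13, 10) + 144) = -49*((⅓)*10 + 144) = -49*(10/3 + 144) = -49*442/3 = -21658/3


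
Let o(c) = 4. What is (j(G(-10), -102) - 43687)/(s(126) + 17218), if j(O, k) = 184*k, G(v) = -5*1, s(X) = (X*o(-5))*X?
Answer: -62455/80722 ≈ -0.77370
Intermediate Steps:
s(X) = 4*X² (s(X) = (X*4)*X = (4*X)*X = 4*X²)
G(v) = -5
(j(G(-10), -102) - 43687)/(s(126) + 17218) = (184*(-102) - 43687)/(4*126² + 17218) = (-18768 - 43687)/(4*15876 + 17218) = -62455/(63504 + 17218) = -62455/80722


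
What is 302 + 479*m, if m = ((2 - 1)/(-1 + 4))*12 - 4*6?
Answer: -9278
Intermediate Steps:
m = -20 (m = (1/3)*12 - 24 = (1*(⅓))*12 - 24 = (⅓)*12 - 24 = 4 - 24 = -20)
302 + 479*m = 302 + 479*(-20) = 302 - 9580 = -9278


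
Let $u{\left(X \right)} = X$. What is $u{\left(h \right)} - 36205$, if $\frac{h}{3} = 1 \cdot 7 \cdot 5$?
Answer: $-36100$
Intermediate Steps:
$h = 105$ ($h = 3 \cdot 1 \cdot 7 \cdot 5 = 3 \cdot 7 \cdot 5 = 3 \cdot 35 = 105$)
$u{\left(h \right)} - 36205 = 105 - 36205 = -36100$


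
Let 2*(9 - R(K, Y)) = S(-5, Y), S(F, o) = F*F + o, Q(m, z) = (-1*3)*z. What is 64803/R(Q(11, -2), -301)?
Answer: 21601/49 ≈ 440.84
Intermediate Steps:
Q(m, z) = -3*z
S(F, o) = o + F**2 (S(F, o) = F**2 + o = o + F**2)
R(K, Y) = -7/2 - Y/2 (R(K, Y) = 9 - (Y + (-5)**2)/2 = 9 - (Y + 25)/2 = 9 - (25 + Y)/2 = 9 + (-25/2 - Y/2) = -7/2 - Y/2)
64803/R(Q(11, -2), -301) = 64803/(-7/2 - 1/2*(-301)) = 64803/(-7/2 + 301/2) = 64803/147 = 64803*(1/147) = 21601/49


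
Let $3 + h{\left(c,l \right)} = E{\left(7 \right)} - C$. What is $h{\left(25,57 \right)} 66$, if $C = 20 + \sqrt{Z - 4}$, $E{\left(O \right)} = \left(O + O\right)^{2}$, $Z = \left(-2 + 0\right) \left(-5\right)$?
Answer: $11418 - 66 \sqrt{6} \approx 11256.0$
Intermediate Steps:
$Z = 10$ ($Z = \left(-2\right) \left(-5\right) = 10$)
$E{\left(O \right)} = 4 O^{2}$ ($E{\left(O \right)} = \left(2 O\right)^{2} = 4 O^{2}$)
$C = 20 + \sqrt{6}$ ($C = 20 + \sqrt{10 - 4} = 20 + \sqrt{6} \approx 22.449$)
$h{\left(c,l \right)} = 173 - \sqrt{6}$ ($h{\left(c,l \right)} = -3 - \left(20 - 196 + \sqrt{6}\right) = -3 + \left(4 \cdot 49 - \left(20 + \sqrt{6}\right)\right) = -3 + \left(196 - \left(20 + \sqrt{6}\right)\right) = -3 + \left(176 - \sqrt{6}\right) = 173 - \sqrt{6}$)
$h{\left(25,57 \right)} 66 = \left(173 - \sqrt{6}\right) 66 = 11418 - 66 \sqrt{6}$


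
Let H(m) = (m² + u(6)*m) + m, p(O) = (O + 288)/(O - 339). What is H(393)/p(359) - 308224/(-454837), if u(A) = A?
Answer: 1430206948928/294279539 ≈ 4860.0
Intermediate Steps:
p(O) = (288 + O)/(-339 + O)
H(m) = m² + 7*m (H(m) = (m² + 6*m) + m = m² + 7*m)
H(393)/p(359) - 308224/(-454837) = (393*(7 + 393))/(((288 + 359)/(-339 + 359))) - 308224/(-454837) = (393*400)/((647/20)) - 308224*(-1/454837) = 157200/(((1/20)*647)) + 308224/454837 = 157200/(647/20) + 308224/454837 = 157200*(20/647) + 308224/454837 = 3144000/647 + 308224/454837 = 1430206948928/294279539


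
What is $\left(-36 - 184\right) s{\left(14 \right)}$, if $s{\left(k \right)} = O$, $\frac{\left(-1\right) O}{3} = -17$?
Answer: $-11220$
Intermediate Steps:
$O = 51$ ($O = \left(-3\right) \left(-17\right) = 51$)
$s{\left(k \right)} = 51$
$\left(-36 - 184\right) s{\left(14 \right)} = \left(-36 - 184\right) 51 = \left(-220\right) 51 = -11220$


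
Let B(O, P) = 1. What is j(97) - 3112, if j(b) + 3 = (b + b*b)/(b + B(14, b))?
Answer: -3018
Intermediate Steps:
j(b) = -3 + (b + b²)/(1 + b) (j(b) = -3 + (b + b*b)/(b + 1) = -3 + (b + b²)/(1 + b))
j(97) - 3112 = (-3 + 97) - 3112 = 94 - 3112 = -3018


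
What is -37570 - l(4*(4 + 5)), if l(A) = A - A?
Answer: -37570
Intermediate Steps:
l(A) = 0
-37570 - l(4*(4 + 5)) = -37570 - 1*0 = -37570 + 0 = -37570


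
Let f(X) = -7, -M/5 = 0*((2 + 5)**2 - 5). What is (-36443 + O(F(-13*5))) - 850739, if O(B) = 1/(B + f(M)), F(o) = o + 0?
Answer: -63877105/72 ≈ -8.8718e+5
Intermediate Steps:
F(o) = o
M = 0 (M = -0*((2 + 5)**2 - 5) = -0*(7**2 - 5) = -0*(49 - 5) = -0*44 = -5*0 = 0)
O(B) = 1/(-7 + B) (O(B) = 1/(B - 7) = 1/(-7 + B))
(-36443 + O(F(-13*5))) - 850739 = (-36443 + 1/(-7 - 13*5)) - 850739 = (-36443 + 1/(-7 - 65)) - 850739 = (-36443 + 1/(-72)) - 850739 = (-36443 - 1/72) - 850739 = -2623897/72 - 850739 = -63877105/72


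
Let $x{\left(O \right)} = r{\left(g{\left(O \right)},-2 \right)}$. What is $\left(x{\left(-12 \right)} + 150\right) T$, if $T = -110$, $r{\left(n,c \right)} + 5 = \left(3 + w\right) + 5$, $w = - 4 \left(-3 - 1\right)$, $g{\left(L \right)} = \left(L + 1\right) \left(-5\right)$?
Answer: $-18590$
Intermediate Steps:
$g{\left(L \right)} = -5 - 5 L$ ($g{\left(L \right)} = \left(1 + L\right) \left(-5\right) = -5 - 5 L$)
$w = 16$ ($w = \left(-4\right) \left(-4\right) = 16$)
$r{\left(n,c \right)} = 19$ ($r{\left(n,c \right)} = -5 + \left(\left(3 + 16\right) + 5\right) = -5 + \left(19 + 5\right) = -5 + 24 = 19$)
$x{\left(O \right)} = 19$
$\left(x{\left(-12 \right)} + 150\right) T = \left(19 + 150\right) \left(-110\right) = 169 \left(-110\right) = -18590$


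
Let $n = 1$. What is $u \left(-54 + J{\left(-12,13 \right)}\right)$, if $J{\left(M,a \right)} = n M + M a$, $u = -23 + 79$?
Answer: $-12432$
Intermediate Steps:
$u = 56$
$J{\left(M,a \right)} = M + M a$ ($J{\left(M,a \right)} = 1 M + M a = M + M a$)
$u \left(-54 + J{\left(-12,13 \right)}\right) = 56 \left(-54 - 12 \left(1 + 13\right)\right) = 56 \left(-54 - 168\right) = 56 \left(-222\right) = -12432$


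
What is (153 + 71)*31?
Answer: 6944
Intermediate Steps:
(153 + 71)*31 = 224*31 = 6944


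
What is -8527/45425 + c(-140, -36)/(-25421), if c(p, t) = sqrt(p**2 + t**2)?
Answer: -8527/45425 - 4*sqrt(1306)/25421 ≈ -0.19340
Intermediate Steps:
-8527/45425 + c(-140, -36)/(-25421) = -8527/45425 + sqrt((-140)**2 + (-36)**2)/(-25421) = -8527*1/45425 + sqrt(19600 + 1296)*(-1/25421) = -8527/45425 + sqrt(20896)*(-1/25421) = -8527/45425 + (4*sqrt(1306))*(-1/25421) = -8527/45425 - 4*sqrt(1306)/25421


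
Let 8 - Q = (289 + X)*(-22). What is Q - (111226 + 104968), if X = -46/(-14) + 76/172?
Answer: -63133544/301 ≈ -2.0975e+5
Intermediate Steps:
X = 1122/301 (X = -46*(-1/14) + 76*(1/172) = 23/7 + 19/43 = 1122/301 ≈ 3.7276)
Q = 1940850/301 (Q = 8 - (289 + 1122/301)*(-22) = 8 - 88111*(-22)/301 = 8 - 1*(-1938442/301) = 8 + 1938442/301 = 1940850/301 ≈ 6448.0)
Q - (111226 + 104968) = 1940850/301 - (111226 + 104968) = 1940850/301 - 1*216194 = 1940850/301 - 216194 = -63133544/301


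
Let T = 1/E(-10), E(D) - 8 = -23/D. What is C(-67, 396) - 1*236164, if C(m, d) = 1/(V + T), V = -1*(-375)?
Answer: -9124196037/38635 ≈ -2.3616e+5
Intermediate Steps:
E(D) = 8 - 23/D
T = 10/103 (T = 1/(8 - 23/(-10)) = 1/(8 - 23*(-1/10)) = 1/(8 + 23/10) = 1/(103/10) = 10/103 ≈ 0.097087)
V = 375
C(m, d) = 103/38635 (C(m, d) = 1/(375 + 10/103) = 1/(38635/103) = 103/38635)
C(-67, 396) - 1*236164 = 103/38635 - 1*236164 = 103/38635 - 236164 = -9124196037/38635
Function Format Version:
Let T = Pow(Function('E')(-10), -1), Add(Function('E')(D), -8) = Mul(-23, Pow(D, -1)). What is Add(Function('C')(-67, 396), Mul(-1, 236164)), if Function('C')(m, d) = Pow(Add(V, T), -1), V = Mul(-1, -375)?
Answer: Rational(-9124196037, 38635) ≈ -2.3616e+5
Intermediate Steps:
Function('E')(D) = Add(8, Mul(-23, Pow(D, -1)))
T = Rational(10, 103) (T = Pow(Add(8, Mul(-23, Pow(-10, -1))), -1) = Pow(Add(8, Mul(-23, Rational(-1, 10))), -1) = Pow(Add(8, Rational(23, 10)), -1) = Pow(Rational(103, 10), -1) = Rational(10, 103) ≈ 0.097087)
V = 375
Function('C')(m, d) = Rational(103, 38635) (Function('C')(m, d) = Pow(Add(375, Rational(10, 103)), -1) = Pow(Rational(38635, 103), -1) = Rational(103, 38635))
Add(Function('C')(-67, 396), Mul(-1, 236164)) = Add(Rational(103, 38635), Mul(-1, 236164)) = Add(Rational(103, 38635), -236164) = Rational(-9124196037, 38635)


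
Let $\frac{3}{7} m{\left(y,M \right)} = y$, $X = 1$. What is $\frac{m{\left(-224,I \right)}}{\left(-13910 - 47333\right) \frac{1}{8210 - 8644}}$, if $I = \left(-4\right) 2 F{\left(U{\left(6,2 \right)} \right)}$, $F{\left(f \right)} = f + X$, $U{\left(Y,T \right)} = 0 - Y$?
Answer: $- \frac{97216}{26247} \approx -3.7039$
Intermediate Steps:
$U{\left(Y,T \right)} = - Y$
$F{\left(f \right)} = 1 + f$ ($F{\left(f \right)} = f + 1 = 1 + f$)
$I = 40$ ($I = \left(-4\right) 2 \left(1 - 6\right) = - 8 \left(1 - 6\right) = \left(-8\right) \left(-5\right) = 40$)
$m{\left(y,M \right)} = \frac{7 y}{3}$
$\frac{m{\left(-224,I \right)}}{\left(-13910 - 47333\right) \frac{1}{8210 - 8644}} = \frac{\frac{7}{3} \left(-224\right)}{\left(-13910 - 47333\right) \frac{1}{8210 - 8644}} = - \frac{1568}{3 \left(- \frac{61243}{-434}\right)} = - \frac{1568}{3 \left(\left(-61243\right) \left(- \frac{1}{434}\right)\right)} = - \frac{1568}{3 \cdot \frac{8749}{62}} = \left(- \frac{1568}{3}\right) \frac{62}{8749} = - \frac{97216}{26247}$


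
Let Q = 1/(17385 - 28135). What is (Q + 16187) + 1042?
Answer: 185211749/10750 ≈ 17229.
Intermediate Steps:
Q = -1/10750 (Q = 1/(-10750) = -1/10750 ≈ -9.3023e-5)
(Q + 16187) + 1042 = (-1/10750 + 16187) + 1042 = 174010249/10750 + 1042 = 185211749/10750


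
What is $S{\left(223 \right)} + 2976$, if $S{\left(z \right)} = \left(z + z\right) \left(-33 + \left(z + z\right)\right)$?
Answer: $187174$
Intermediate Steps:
$S{\left(z \right)} = 2 z \left(-33 + 2 z\right)$
$S{\left(223 \right)} + 2976 = 2 \cdot 223 \left(-33 + 2 \cdot 223\right) + 2976 = 2 \cdot 223 \left(-33 + 446\right) + 2976 = 2 \cdot 223 \cdot 413 + 2976 = 184198 + 2976 = 187174$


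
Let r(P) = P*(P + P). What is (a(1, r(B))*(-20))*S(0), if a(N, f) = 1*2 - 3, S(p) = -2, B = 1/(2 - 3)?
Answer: -40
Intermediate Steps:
B = -1 (B = 1/(-1) = -1)
r(P) = 2*P**2 (r(P) = P*(2*P) = 2*P**2)
a(N, f) = -1 (a(N, f) = 2 - 3 = -1)
(a(1, r(B))*(-20))*S(0) = -1*(-20)*(-2) = 20*(-2) = -40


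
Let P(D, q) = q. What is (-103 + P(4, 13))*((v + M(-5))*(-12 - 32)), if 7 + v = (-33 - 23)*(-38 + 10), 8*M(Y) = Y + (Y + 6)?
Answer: 6179580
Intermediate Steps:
M(Y) = ¾ + Y/4 (M(Y) = (Y + (Y + 6))/8 = (Y + (6 + Y))/8 = (6 + 2*Y)/8 = ¾ + Y/4)
v = 1561 (v = -7 + (-33 - 23)*(-38 + 10) = -7 - 56*(-28) = -7 + 1568 = 1561)
(-103 + P(4, 13))*((v + M(-5))*(-12 - 32)) = (-103 + 13)*((1561 + (¾ + (¼)*(-5)))*(-12 - 32)) = -90*(1561 + (¾ - 5/4))*(-44) = -90*(1561 - ½)*(-44) = -140445*(-44) = -90*(-68662) = 6179580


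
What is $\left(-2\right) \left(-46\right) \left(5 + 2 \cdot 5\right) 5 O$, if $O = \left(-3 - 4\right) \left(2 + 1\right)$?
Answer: $-144900$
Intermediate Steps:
$O = -21$ ($O = \left(-7\right) 3 = -21$)
$\left(-2\right) \left(-46\right) \left(5 + 2 \cdot 5\right) 5 O = \left(-2\right) \left(-46\right) \left(5 + 2 \cdot 5\right) 5 \left(-21\right) = 92 \left(5 + 10\right) 5 \left(-21\right) = 92 \cdot 15 \cdot 5 \left(-21\right) = 92 \cdot 75 \left(-21\right) = 92 \left(-1575\right) = -144900$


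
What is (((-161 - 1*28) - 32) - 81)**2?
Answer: 91204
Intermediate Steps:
(((-161 - 1*28) - 32) - 81)**2 = (((-161 - 28) - 32) - 81)**2 = ((-189 - 32) - 81)**2 = (-221 - 81)**2 = (-302)**2 = 91204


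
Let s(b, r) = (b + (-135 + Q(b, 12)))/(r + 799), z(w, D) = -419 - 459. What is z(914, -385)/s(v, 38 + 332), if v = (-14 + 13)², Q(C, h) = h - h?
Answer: 513191/67 ≈ 7659.6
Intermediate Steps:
Q(C, h) = 0
z(w, D) = -878
v = 1 (v = (-1)² = 1)
s(b, r) = (-135 + b)/(799 + r) (s(b, r) = (b + (-135 + 0))/(r + 799) = (b - 135)/(799 + r) = (-135 + b)/(799 + r))
z(914, -385)/s(v, 38 + 332) = -878*(799 + (38 + 332))/(-135 + 1) = -878/(-134/(799 + 370)) = -878/(-134/1169) = -878*(-1169/134) = 513191/67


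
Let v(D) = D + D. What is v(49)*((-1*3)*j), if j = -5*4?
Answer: 5880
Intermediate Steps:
j = -20
v(D) = 2*D
v(49)*((-1*3)*j) = (2*49)*(-1*3*(-20)) = 98*(-3*(-20)) = 98*60 = 5880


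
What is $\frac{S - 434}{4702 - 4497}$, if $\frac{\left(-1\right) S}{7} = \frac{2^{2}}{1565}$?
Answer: $- \frac{679238}{320825} \approx -2.1172$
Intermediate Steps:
$S = - \frac{28}{1565}$ ($S = - 7 \frac{2^{2}}{1565} = - 7 \cdot 4 \cdot \frac{1}{1565} = \left(-7\right) \frac{4}{1565} = - \frac{28}{1565} \approx -0.017891$)
$\frac{S - 434}{4702 - 4497} = \frac{- \frac{28}{1565} - 434}{4702 - 4497} = - \frac{679238}{1565 \cdot 205} = \left(- \frac{679238}{1565}\right) \frac{1}{205} = - \frac{679238}{320825}$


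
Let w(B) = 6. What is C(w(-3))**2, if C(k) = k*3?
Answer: 324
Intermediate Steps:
C(k) = 3*k
C(w(-3))**2 = (3*6)**2 = 18**2 = 324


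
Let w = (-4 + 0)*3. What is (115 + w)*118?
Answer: 12154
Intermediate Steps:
w = -12 (w = -4*3 = -12)
(115 + w)*118 = (115 - 12)*118 = 103*118 = 12154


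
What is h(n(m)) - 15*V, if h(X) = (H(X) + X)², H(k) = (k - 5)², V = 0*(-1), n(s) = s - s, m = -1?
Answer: 625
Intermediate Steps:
n(s) = 0
V = 0
H(k) = (-5 + k)²
h(X) = (X + (-5 + X)²)² (h(X) = ((-5 + X)² + X)² = (X + (-5 + X)²)²)
h(n(m)) - 15*V = (0 + (-5 + 0)²)² - 15*0 = (0 + (-5)²)² + 0 = (0 + 25)² + 0 = 25² + 0 = 625 + 0 = 625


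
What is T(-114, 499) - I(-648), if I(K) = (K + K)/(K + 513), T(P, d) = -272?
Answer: -1408/5 ≈ -281.60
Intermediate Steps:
I(K) = 2*K/(513 + K) (I(K) = (2*K)/(513 + K) = 2*K/(513 + K))
T(-114, 499) - I(-648) = -272 - 2*(-648)/(513 - 648) = -272 - 2*(-648)/(-135) = -272 - 2*(-648)*(-1)/135 = -272 - 1*48/5 = -272 - 48/5 = -1408/5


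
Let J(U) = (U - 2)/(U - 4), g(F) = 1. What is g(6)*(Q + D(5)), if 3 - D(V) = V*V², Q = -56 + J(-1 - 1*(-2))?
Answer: -533/3 ≈ -177.67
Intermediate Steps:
J(U) = (-2 + U)/(-4 + U)
Q = -167/3 (Q = -56 + (-2 + (-1 - 1*(-2)))/(-4 + (-1 - 1*(-2))) = -56 + (-2 + (-1 + 2))/(-4 + (-1 + 2)) = -56 + (-2 + 1)/(-4 + 1) = -56 - 1/(-3) = -56 - ⅓*(-1) = -56 + ⅓ = -167/3 ≈ -55.667)
D(V) = 3 - V³ (D(V) = 3 - V*V² = 3 - V³)
g(6)*(Q + D(5)) = 1*(-167/3 + (3 - 1*5³)) = 1*(-167/3 + (3 - 1*125)) = 1*(-167/3 + (3 - 125)) = 1*(-167/3 - 122) = 1*(-533/3) = -533/3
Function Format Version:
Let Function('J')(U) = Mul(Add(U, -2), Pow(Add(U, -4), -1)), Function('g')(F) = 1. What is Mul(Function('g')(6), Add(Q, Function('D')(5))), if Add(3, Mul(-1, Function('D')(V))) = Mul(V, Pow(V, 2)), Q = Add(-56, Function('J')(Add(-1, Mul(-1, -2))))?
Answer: Rational(-533, 3) ≈ -177.67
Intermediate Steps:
Function('J')(U) = Mul(Pow(Add(-4, U), -1), Add(-2, U)) (Function('J')(U) = Mul(Add(-2, U), Pow(Add(-4, U), -1)) = Mul(Pow(Add(-4, U), -1), Add(-2, U)))
Q = Rational(-167, 3) (Q = Add(-56, Mul(Pow(Add(-4, Add(-1, Mul(-1, -2))), -1), Add(-2, Add(-1, Mul(-1, -2))))) = Add(-56, Mul(Pow(Add(-4, Add(-1, 2)), -1), Add(-2, Add(-1, 2)))) = Add(-56, Mul(Pow(Add(-4, 1), -1), Add(-2, 1))) = Add(-56, Mul(Pow(-3, -1), -1)) = Add(-56, Mul(Rational(-1, 3), -1)) = Add(-56, Rational(1, 3)) = Rational(-167, 3) ≈ -55.667)
Function('D')(V) = Add(3, Mul(-1, Pow(V, 3))) (Function('D')(V) = Add(3, Mul(-1, Mul(V, Pow(V, 2)))) = Add(3, Mul(-1, Pow(V, 3))))
Mul(Function('g')(6), Add(Q, Function('D')(5))) = Mul(1, Add(Rational(-167, 3), Add(3, Mul(-1, Pow(5, 3))))) = Mul(1, Add(Rational(-167, 3), Add(3, Mul(-1, 125)))) = Mul(1, Add(Rational(-167, 3), Add(3, -125))) = Mul(1, Add(Rational(-167, 3), -122)) = Mul(1, Rational(-533, 3)) = Rational(-533, 3)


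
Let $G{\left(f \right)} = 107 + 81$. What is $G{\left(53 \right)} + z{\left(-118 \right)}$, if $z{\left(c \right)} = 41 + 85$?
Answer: $314$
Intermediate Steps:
$G{\left(f \right)} = 188$
$z{\left(c \right)} = 126$
$G{\left(53 \right)} + z{\left(-118 \right)} = 188 + 126 = 314$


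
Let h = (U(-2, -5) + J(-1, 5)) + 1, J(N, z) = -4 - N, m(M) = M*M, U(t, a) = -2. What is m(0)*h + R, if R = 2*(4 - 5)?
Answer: -2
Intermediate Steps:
m(M) = M²
R = -2 (R = 2*(-1) = -2)
h = -4 (h = (-2 + (-4 - 1*(-1))) + 1 = (-2 + (-4 + 1)) + 1 = (-2 - 3) + 1 = -5 + 1 = -4)
m(0)*h + R = 0²*(-4) - 2 = 0*(-4) - 2 = 0 - 2 = -2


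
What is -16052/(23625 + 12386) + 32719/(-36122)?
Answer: -1758074253/1300789342 ≈ -1.3515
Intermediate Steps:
-16052/(23625 + 12386) + 32719/(-36122) = -16052/36011 + 32719*(-1/36122) = -16052*1/36011 - 32719/36122 = -16052/36011 - 32719/36122 = -1758074253/1300789342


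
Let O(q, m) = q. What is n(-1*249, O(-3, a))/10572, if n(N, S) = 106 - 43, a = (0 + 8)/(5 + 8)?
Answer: 21/3524 ≈ 0.0059591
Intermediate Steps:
a = 8/13 ≈ 0.61539
n(N, S) = 63
n(-1*249, O(-3, a))/10572 = 63/10572 = 63*(1/10572) = 21/3524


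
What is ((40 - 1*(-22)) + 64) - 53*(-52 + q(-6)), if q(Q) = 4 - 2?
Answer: 2776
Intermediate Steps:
q(Q) = 2
((40 - 1*(-22)) + 64) - 53*(-52 + q(-6)) = ((40 - 1*(-22)) + 64) - 53*(-52 + 2) = ((40 + 22) + 64) - 53*(-50) = (62 + 64) + 2650 = 126 + 2650 = 2776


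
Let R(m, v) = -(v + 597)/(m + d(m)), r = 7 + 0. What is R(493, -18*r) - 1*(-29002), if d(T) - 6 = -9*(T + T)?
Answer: 242892221/8375 ≈ 29002.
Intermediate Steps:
r = 7
d(T) = 6 - 18*T (d(T) = 6 - 9*(T + T) = 6 - 18*T)
R(m, v) = -(597 + v)/(6 - 17*m) (R(m, v) = -(v + 597)/(m + (6 - 18*m)) = -(597 + v)/(6 - 17*m))
R(493, -18*r) - 1*(-29002) = (597 - 18*7)/(-6 + 17*493) - 1*(-29002) = (597 - 126)/(-6 + 8381) + 29002 = 471/8375 + 29002 = 242892221/8375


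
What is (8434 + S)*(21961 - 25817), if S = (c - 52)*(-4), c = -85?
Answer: -34634592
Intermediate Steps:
S = 548 (S = (-85 - 52)*(-4) = -137*(-4) = 548)
(8434 + S)*(21961 - 25817) = (8434 + 548)*(21961 - 25817) = 8982*(-3856) = -34634592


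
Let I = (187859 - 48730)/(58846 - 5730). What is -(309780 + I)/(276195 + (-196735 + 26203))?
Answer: -16454413609/5612395908 ≈ -2.9318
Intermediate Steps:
I = 139129/53116 ≈ 2.6193
-(309780 + I)/(276195 + (-196735 + 26203)) = -(309780 + 139129/53116)/(276195 + (-196735 + 26203)) = -16454413609/(53116*(276195 - 170532)) = -16454413609/(53116*105663) = -1*16454413609/5612395908 = -16454413609/5612395908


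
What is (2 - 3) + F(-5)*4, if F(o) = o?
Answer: -21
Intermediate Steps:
(2 - 3) + F(-5)*4 = (2 - 3) - 5*4 = -1 - 20 = -21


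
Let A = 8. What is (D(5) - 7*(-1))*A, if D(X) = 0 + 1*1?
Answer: 64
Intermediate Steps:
D(X) = 1 (D(X) = 0 + 1 = 1)
(D(5) - 7*(-1))*A = (1 - 7*(-1))*8 = (1 + 7)*8 = 8*8 = 64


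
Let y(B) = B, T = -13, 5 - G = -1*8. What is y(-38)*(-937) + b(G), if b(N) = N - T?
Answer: 35632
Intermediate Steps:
G = 13 (G = 5 - (-1)*8 = 5 - 1*(-8) = 5 + 8 = 13)
b(N) = 13 + N (b(N) = N - 1*(-13) = N + 13 = 13 + N)
y(-38)*(-937) + b(G) = -38*(-937) + (13 + 13) = 35606 + 26 = 35632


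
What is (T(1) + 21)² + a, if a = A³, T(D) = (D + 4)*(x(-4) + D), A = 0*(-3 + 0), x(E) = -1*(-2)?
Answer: 1296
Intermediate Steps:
x(E) = 2
A = 0 (A = 0*(-3) = 0)
T(D) = (2 + D)*(4 + D) (T(D) = (D + 4)*(2 + D) = (4 + D)*(2 + D) = (2 + D)*(4 + D))
a = 0 (a = 0³ = 0)
(T(1) + 21)² + a = ((8 + 1² + 6*1) + 21)² + 0 = ((8 + 1 + 6) + 21)² + 0 = (15 + 21)² + 0 = 36² + 0 = 1296 + 0 = 1296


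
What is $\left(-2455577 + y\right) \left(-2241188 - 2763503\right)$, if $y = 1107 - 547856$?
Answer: $15025713911266$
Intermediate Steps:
$y = -546749$ ($y = 1107 - 547856 = -546749$)
$\left(-2455577 + y\right) \left(-2241188 - 2763503\right) = \left(-2455577 - 546749\right) \left(-2241188 - 2763503\right) = \left(-3002326\right) \left(-5004691\right) = 15025713911266$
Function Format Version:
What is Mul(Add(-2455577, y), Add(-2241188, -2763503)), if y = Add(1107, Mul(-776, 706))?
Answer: 15025713911266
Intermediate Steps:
y = -546749 (y = Add(1107, -547856) = -546749)
Mul(Add(-2455577, y), Add(-2241188, -2763503)) = Mul(Add(-2455577, -546749), Add(-2241188, -2763503)) = Mul(-3002326, -5004691) = 15025713911266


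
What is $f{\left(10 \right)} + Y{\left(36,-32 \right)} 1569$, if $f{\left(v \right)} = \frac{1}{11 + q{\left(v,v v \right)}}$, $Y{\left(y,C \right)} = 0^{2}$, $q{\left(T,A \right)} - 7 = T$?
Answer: $\frac{1}{28} \approx 0.035714$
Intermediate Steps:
$q{\left(T,A \right)} = 7 + T$
$Y{\left(y,C \right)} = 0$
$f{\left(v \right)} = \frac{1}{18 + v}$ ($f{\left(v \right)} = \frac{1}{11 + \left(7 + v\right)} = \frac{1}{18 + v}$)
$f{\left(10 \right)} + Y{\left(36,-32 \right)} 1569 = \frac{1}{18 + 10} + 0 \cdot 1569 = \frac{1}{28} + 0 = \frac{1}{28}$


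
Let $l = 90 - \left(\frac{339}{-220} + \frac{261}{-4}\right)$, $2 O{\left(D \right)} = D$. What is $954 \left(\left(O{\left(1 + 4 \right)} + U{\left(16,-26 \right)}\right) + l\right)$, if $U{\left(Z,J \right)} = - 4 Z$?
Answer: $\frac{4999914}{55} \approx 90908.0$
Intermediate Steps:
$O{\left(D \right)} = \frac{D}{2}$
$l = \frac{17247}{110}$ ($l = 90 - \left(339 \left(- \frac{1}{220}\right) + 261 \left(- \frac{1}{4}\right)\right) = 90 - \left(- \frac{339}{220} - \frac{261}{4}\right) = 90 - - \frac{7347}{110} = 90 + \frac{7347}{110} = \frac{17247}{110} \approx 156.79$)
$954 \left(\left(O{\left(1 + 4 \right)} + U{\left(16,-26 \right)}\right) + l\right) = 954 \left(\left(\frac{1 + 4}{2} - 64\right) + \frac{17247}{110}\right) = 954 \left(\left(\frac{1}{2} \cdot 5 - 64\right) + \frac{17247}{110}\right) = 954 \left(\left(\frac{5}{2} - 64\right) + \frac{17247}{110}\right) = 954 \left(- \frac{123}{2} + \frac{17247}{110}\right) = 954 \cdot \frac{5241}{55} = \frac{4999914}{55}$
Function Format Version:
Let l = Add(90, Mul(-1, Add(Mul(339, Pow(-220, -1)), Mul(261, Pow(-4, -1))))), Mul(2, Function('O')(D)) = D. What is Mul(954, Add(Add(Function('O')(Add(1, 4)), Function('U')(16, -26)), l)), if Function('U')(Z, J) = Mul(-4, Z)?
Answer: Rational(4999914, 55) ≈ 90908.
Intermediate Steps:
Function('O')(D) = Mul(Rational(1, 2), D)
l = Rational(17247, 110) (l = Add(90, Mul(-1, Add(Mul(339, Rational(-1, 220)), Mul(261, Rational(-1, 4))))) = Add(90, Mul(-1, Add(Rational(-339, 220), Rational(-261, 4)))) = Add(90, Mul(-1, Rational(-7347, 110))) = Add(90, Rational(7347, 110)) = Rational(17247, 110) ≈ 156.79)
Mul(954, Add(Add(Function('O')(Add(1, 4)), Function('U')(16, -26)), l)) = Mul(954, Add(Add(Mul(Rational(1, 2), Add(1, 4)), Mul(-4, 16)), Rational(17247, 110))) = Mul(954, Add(Add(Mul(Rational(1, 2), 5), -64), Rational(17247, 110))) = Mul(954, Add(Add(Rational(5, 2), -64), Rational(17247, 110))) = Mul(954, Add(Rational(-123, 2), Rational(17247, 110))) = Mul(954, Rational(5241, 55)) = Rational(4999914, 55)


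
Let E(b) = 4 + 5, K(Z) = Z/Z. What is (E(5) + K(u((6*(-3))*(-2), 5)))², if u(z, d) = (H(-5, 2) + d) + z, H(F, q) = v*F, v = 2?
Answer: 100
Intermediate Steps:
H(F, q) = 2*F
u(z, d) = -10 + d + z (u(z, d) = (2*(-5) + d) + z = (-10 + d) + z = -10 + d + z)
K(Z) = 1
E(b) = 9
(E(5) + K(u((6*(-3))*(-2), 5)))² = (9 + 1)² = 10² = 100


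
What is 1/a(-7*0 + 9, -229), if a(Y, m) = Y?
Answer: 1/9 ≈ 0.11111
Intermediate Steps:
1/a(-7*0 + 9, -229) = 1/(-7*0 + 9) = 1/(0 + 9) = 1/9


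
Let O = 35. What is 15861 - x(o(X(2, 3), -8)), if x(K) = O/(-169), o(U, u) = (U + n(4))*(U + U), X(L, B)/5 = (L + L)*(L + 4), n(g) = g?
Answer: 2680544/169 ≈ 15861.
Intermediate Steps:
X(L, B) = 10*L*(4 + L) (X(L, B) = 5*((L + L)*(L + 4)) = 5*((2*L)*(4 + L)) = 5*(2*L*(4 + L)) = 10*L*(4 + L))
o(U, u) = 2*U*(4 + U) (o(U, u) = (U + 4)*(U + U) = (4 + U)*(2*U) = 2*U*(4 + U))
x(K) = -35/169 (x(K) = 35/(-169) = 35*(-1/169) = -35/169)
15861 - x(o(X(2, 3), -8)) = 15861 - 1*(-35/169) = 15861 + 35/169 = 2680544/169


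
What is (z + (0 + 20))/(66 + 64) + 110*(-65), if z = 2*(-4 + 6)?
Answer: -464738/65 ≈ -7149.8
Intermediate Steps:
z = 4 (z = 2*2 = 4)
(z + (0 + 20))/(66 + 64) + 110*(-65) = (4 + (0 + 20))/(66 + 64) + 110*(-65) = (4 + 20)/130 - 7150 = 24*(1/130) - 7150 = 12/65 - 7150 = -464738/65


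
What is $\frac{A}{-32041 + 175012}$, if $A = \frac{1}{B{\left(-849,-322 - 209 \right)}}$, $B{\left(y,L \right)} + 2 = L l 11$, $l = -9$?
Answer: $\frac{1}{7515556557} \approx 1.3306 \cdot 10^{-10}$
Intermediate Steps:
$B{\left(y,L \right)} = -2 - 99 L$ ($B{\left(y,L \right)} = -2 + L \left(-9\right) 11 = -2 + - 9 L 11 = -2 - 99 L$)
$A = \frac{1}{52567}$ ($A = \frac{1}{-2 - 99 \left(-322 - 209\right)} = \frac{1}{-2 - -52569} = \frac{1}{-2 + 52569} = \frac{1}{52567} \approx 1.9023 \cdot 10^{-5}$)
$\frac{A}{-32041 + 175012} = \frac{1}{52567 \left(-32041 + 175012\right)} = \frac{1}{52567 \cdot 142971} = \frac{1}{52567} \cdot \frac{1}{142971} = \frac{1}{7515556557}$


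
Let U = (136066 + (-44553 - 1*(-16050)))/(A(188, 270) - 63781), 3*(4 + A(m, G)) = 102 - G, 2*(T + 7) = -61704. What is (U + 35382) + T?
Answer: 288645280/63841 ≈ 4521.3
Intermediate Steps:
T = -30859 (T = -7 + (½)*(-61704) = -7 - 30852 = -30859)
A(m, G) = 30 - G/3 (A(m, G) = -4 + (102 - G)/3 = -4 + (34 - G/3) = 30 - G/3)
U = -107563/63841 (U = (136066 + (-44553 - 1*(-16050)))/((30 - ⅓*270) - 63781) = (136066 + (-44553 + 16050))/((30 - 90) - 63781) = (136066 - 28503)/(-60 - 63781) = 107563/(-63841) = 107563*(-1/63841) = -107563/63841 ≈ -1.6849)
(U + 35382) + T = (-107563/63841 + 35382) - 30859 = 2258714699/63841 - 30859 = 288645280/63841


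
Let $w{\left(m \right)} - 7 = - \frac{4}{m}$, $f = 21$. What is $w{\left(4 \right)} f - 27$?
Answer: $99$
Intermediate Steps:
$w{\left(m \right)} = 7 - \frac{4}{m}$
$w{\left(4 \right)} f - 27 = \left(7 - \frac{4}{4}\right) 21 - 27 = \left(7 - 1\right) 21 - 27 = 6 \cdot 21 - 27 = 126 - 27 = 99$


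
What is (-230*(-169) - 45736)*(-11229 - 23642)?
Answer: 239424286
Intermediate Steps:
(-230*(-169) - 45736)*(-11229 - 23642) = (38870 - 45736)*(-34871) = -6866*(-34871) = 239424286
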